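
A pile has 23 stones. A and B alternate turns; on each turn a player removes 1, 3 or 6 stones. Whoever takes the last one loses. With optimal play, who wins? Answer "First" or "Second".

Positions where the player to move wins (W) vs loses (L):
i:   0  1  2  3  4  5  6  7  8  9 10 11 12 13 14 15 16 17 18 19 20 21 22 23
     W  L  W  L  W  L  W  W  W  W  L  W  L  W  L  W  W  W  W  L  W  L  W  L
Position 23 is L, so the second player wins.

Second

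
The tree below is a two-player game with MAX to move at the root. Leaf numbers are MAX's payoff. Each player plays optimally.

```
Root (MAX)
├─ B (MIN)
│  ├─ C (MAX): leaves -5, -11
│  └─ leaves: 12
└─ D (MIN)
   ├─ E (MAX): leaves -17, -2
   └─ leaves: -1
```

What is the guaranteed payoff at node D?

-2

E: max(-17, -2) = -2
D: min(-2, -1) = -2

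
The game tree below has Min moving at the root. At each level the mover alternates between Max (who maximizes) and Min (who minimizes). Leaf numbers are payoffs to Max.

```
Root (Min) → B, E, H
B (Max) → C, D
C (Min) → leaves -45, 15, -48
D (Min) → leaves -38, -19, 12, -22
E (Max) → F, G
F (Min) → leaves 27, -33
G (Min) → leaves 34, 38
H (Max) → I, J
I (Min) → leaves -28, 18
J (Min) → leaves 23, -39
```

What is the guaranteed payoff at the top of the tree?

C (Min): min(-45, 15, -48) = -48
D (Min): min(-38, -19, 12, -22) = -38
B (Max): max(-48, -38) = -38
F (Min): min(27, -33) = -33
G (Min): min(34, 38) = 34
E (Max): max(-33, 34) = 34
I (Min): min(-28, 18) = -28
J (Min): min(23, -39) = -39
H (Max): max(-28, -39) = -28
Root (Min): min(-38, 34, -28) = -38

-38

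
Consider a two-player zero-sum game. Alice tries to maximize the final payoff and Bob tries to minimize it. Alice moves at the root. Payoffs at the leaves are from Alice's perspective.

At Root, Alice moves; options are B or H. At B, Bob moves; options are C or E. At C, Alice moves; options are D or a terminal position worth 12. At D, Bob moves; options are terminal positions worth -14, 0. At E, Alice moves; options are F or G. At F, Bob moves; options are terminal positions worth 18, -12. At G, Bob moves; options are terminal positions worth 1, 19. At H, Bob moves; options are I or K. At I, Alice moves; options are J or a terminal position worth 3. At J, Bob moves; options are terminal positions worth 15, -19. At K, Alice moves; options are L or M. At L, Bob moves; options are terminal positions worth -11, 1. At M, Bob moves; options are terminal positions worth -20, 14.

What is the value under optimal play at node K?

L: min(-11, 1) = -11
M: min(-20, 14) = -20
K: max(-11, -20) = -11

-11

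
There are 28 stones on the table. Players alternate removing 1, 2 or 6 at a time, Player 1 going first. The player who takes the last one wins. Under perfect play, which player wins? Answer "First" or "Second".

Second

Mark each pile size as W (mover wins) or L (mover loses):
i:   0  1  2  3  4  5  6  7  8  9 10 11 12 13 14 15 16 17 18 19 20 21 22 23 24 25 26 27 28
     L  W  W  L  W  W  W  L  W  W  L  W  W  W  L  W  W  L  W  W  W  L  W  W  L  W  W  W  L
Position 28 is L, so the second player wins.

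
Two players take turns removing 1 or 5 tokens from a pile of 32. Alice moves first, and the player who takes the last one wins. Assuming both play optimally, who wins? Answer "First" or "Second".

i:   0  1  2  3  4  5  6  7  8  9 10 11 12 13 14 15 16 17 18 19 20 21 22 23 24 25 26 27 28 29 30 31 32
     L  W  L  W  L  W  L  W  L  W  L  W  L  W  L  W  L  W  L  W  L  W  L  W  L  W  L  W  L  W  L  W  L
Position 32 is L, so the second player wins.

Second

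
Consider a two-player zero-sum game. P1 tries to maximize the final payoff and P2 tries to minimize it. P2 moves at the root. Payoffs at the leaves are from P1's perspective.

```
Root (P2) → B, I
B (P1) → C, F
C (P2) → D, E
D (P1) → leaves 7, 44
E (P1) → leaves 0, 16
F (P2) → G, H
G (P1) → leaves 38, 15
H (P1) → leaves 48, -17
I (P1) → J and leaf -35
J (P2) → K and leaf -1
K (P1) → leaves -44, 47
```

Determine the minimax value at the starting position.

-1

D (P1): max(7, 44) = 44
E (P1): max(0, 16) = 16
C (P2): min(44, 16) = 16
G (P1): max(38, 15) = 38
H (P1): max(48, -17) = 48
F (P2): min(38, 48) = 38
B (P1): max(16, 38) = 38
K (P1): max(-44, 47) = 47
J (P2): min(47, -1) = -1
I (P1): max(-1, -35) = -1
Root (P2): min(38, -1) = -1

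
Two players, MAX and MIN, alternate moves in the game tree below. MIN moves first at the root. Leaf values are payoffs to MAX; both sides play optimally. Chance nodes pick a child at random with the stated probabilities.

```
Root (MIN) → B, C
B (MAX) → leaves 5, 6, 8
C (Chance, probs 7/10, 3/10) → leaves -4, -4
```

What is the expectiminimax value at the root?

-4

B (MAX): max(5, 6, 8) = 8
C (Chance): 7/10·-4 + 3/10·-4 = -4
Root (MIN): min(8, -4) = -4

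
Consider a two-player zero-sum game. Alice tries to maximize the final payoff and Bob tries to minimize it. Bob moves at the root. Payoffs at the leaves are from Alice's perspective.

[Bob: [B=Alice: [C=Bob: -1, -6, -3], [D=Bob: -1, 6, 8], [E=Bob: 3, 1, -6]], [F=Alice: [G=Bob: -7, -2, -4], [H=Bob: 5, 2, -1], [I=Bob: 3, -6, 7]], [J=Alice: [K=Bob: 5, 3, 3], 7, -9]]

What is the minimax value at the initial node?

C (Bob): min(-1, -6, -3) = -6
D (Bob): min(-1, 6, 8) = -1
E (Bob): min(3, 1, -6) = -6
B (Alice): max(-6, -1, -6) = -1
G (Bob): min(-7, -2, -4) = -7
H (Bob): min(5, 2, -1) = -1
I (Bob): min(3, -6, 7) = -6
F (Alice): max(-7, -1, -6) = -1
K (Bob): min(5, 3, 3) = 3
J (Alice): max(3, 7, -9) = 7
Root (Bob): min(-1, -1, 7) = -1

-1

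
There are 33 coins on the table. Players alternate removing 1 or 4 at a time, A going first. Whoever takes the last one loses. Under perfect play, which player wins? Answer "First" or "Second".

i:   0  1  2  3  4  5  6  7  8  9 10 11 12 13 14 15 16 17 18 19 20 21 22 23 24 25 26 27 28 29 30 31 32 33
     W  L  W  L  W  W  L  W  L  W  W  L  W  L  W  W  L  W  L  W  W  L  W  L  W  W  L  W  L  W  W  L  W  L
Position 33 is L, so the second player wins.

Second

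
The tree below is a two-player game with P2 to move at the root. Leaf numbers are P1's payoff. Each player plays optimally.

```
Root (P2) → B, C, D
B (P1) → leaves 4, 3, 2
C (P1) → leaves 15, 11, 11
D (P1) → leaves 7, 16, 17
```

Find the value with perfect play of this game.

4

B (P1): max(4, 3, 2) = 4
C (P1): max(15, 11, 11) = 15
D (P1): max(7, 16, 17) = 17
Root (P2): min(4, 15, 17) = 4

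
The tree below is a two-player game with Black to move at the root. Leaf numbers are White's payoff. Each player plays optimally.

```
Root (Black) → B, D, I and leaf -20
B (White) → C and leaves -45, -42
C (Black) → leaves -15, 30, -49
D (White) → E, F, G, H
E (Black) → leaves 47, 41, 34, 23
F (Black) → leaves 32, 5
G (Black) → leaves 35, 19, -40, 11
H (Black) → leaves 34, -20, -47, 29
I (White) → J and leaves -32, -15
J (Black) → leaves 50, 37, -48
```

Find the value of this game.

-42

C (Black): min(-15, 30, -49) = -49
B (White): max(-49, -45, -42) = -42
E (Black): min(47, 41, 34, 23) = 23
F (Black): min(32, 5) = 5
G (Black): min(35, 19, -40, 11) = -40
H (Black): min(34, -20, -47, 29) = -47
D (White): max(23, 5, -40, -47) = 23
J (Black): min(50, 37, -48) = -48
I (White): max(-48, -32, -15) = -15
Root (Black): min(-42, 23, -15, -20) = -42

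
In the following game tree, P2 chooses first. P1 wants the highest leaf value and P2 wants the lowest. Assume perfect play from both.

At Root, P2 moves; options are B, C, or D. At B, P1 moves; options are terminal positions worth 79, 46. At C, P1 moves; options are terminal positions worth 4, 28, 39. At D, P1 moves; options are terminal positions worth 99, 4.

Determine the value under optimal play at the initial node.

B (P1): max(79, 46) = 79
C (P1): max(4, 28, 39) = 39
D (P1): max(99, 4) = 99
Root (P2): min(79, 39, 99) = 39

39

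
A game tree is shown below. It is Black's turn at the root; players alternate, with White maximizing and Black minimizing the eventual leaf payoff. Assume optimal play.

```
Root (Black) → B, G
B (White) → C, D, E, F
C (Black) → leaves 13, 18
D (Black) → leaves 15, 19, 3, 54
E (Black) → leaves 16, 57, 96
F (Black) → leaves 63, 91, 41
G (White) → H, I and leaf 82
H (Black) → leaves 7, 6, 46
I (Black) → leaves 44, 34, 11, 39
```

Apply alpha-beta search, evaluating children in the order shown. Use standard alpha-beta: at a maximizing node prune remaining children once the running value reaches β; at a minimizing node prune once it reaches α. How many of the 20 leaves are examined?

C [α=-∞,β=+∞]: v=13
D [α=13,β=+∞]: v=3 after child 3 ≤ α → α-cutoff, skip 1
E [α=13,β=+∞]: v=16
F [α=16,β=+∞]: v=41
B [α=-∞,β=+∞]: v=41
H [α=-∞,β=41]: v=6
I [α=6,β=41]: v=11
G [α=-∞,β=41]: v=82
Root [α=-∞,β=+∞]: v=41
Leaves evaluated: 19 of 20.

19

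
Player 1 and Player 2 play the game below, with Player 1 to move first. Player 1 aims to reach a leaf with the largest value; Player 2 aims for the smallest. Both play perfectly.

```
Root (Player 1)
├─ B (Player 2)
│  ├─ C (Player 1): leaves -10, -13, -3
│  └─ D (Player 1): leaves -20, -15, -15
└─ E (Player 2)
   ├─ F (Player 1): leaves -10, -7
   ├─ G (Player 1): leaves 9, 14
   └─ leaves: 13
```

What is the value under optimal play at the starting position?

-7

C (Player 1): max(-10, -13, -3) = -3
D (Player 1): max(-20, -15, -15) = -15
B (Player 2): min(-3, -15) = -15
F (Player 1): max(-10, -7) = -7
G (Player 1): max(9, 14) = 14
E (Player 2): min(-7, 14, 13) = -7
Root (Player 1): max(-15, -7) = -7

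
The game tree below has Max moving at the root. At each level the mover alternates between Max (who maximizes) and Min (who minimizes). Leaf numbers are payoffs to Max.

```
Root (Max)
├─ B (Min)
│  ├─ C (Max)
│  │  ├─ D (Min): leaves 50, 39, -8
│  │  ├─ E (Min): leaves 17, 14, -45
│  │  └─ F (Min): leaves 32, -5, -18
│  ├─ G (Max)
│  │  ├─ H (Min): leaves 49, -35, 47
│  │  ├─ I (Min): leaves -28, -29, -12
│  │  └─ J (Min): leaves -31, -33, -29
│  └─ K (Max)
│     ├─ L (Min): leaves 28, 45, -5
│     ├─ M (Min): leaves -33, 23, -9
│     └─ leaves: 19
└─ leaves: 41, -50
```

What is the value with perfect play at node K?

19

L: min(28, 45, -5) = -5
M: min(-33, 23, -9) = -33
K: max(-5, -33, 19) = 19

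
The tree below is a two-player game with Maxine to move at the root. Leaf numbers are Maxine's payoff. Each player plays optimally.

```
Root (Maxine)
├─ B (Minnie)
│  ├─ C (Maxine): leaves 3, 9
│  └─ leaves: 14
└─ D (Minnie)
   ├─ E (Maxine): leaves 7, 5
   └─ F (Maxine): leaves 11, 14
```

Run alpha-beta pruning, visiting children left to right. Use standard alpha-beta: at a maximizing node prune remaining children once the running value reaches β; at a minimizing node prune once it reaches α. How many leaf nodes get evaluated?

5

C [α=-∞,β=+∞]: v=9
B [α=-∞,β=+∞]: v=9
E [α=9,β=+∞]: v=7
D [α=9,β=+∞]: v=7 after child 1 ≤ α → α-cutoff, skip 1
Root [α=-∞,β=+∞]: v=9
Leaves evaluated: 5 of 7.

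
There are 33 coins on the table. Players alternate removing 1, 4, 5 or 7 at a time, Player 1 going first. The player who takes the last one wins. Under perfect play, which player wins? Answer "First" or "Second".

First

Mark each pile size as W (mover wins) or L (mover loses):
i:   0  1  2  3  4  5  6  7  8  9 10 11 12 13 14 15 16 17 18 19 20 21 22 23 24 25 26 27 28 29 30 31 32 33
     L  W  L  W  W  W  W  W  L  W  L  W  W  W  W  W  L  W  L  W  W  W  W  W  L  W  L  W  W  W  W  W  L  W
Position 33 is W, so the first player wins.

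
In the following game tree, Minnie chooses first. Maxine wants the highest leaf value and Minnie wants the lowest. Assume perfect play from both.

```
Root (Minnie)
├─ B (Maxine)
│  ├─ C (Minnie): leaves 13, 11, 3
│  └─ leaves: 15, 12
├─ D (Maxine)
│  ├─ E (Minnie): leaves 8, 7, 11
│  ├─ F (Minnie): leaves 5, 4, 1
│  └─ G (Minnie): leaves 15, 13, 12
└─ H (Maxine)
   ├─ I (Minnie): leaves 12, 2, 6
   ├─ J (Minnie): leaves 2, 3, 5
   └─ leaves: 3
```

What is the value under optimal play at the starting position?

3

C (Minnie): min(13, 11, 3) = 3
B (Maxine): max(3, 15, 12) = 15
E (Minnie): min(8, 7, 11) = 7
F (Minnie): min(5, 4, 1) = 1
G (Minnie): min(15, 13, 12) = 12
D (Maxine): max(7, 1, 12) = 12
I (Minnie): min(12, 2, 6) = 2
J (Minnie): min(2, 3, 5) = 2
H (Maxine): max(2, 2, 3) = 3
Root (Minnie): min(15, 12, 3) = 3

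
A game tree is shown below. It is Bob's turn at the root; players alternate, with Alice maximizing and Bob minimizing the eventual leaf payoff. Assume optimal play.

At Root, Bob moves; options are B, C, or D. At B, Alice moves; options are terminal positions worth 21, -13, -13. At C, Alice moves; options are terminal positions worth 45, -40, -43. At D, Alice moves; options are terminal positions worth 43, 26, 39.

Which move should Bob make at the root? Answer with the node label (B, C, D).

B (Alice): max(21, -13, -13) = 21
C (Alice): max(45, -40, -43) = 45
D (Alice): max(43, 26, 39) = 43
Root (Bob): min(21, 45, 43) = 21
Bob picks the child with the lowest value: B (value 21).

B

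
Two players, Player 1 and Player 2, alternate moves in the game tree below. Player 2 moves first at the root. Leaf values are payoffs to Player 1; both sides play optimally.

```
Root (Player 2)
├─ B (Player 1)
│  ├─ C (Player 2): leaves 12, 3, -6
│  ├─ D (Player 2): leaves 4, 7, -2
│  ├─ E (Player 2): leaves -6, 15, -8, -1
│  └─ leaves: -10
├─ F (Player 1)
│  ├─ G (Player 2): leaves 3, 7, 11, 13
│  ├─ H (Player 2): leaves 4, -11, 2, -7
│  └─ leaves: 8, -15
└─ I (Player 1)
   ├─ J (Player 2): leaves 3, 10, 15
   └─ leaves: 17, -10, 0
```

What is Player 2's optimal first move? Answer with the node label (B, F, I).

C (Player 2): min(12, 3, -6) = -6
D (Player 2): min(4, 7, -2) = -2
E (Player 2): min(-6, 15, -8, -1) = -8
B (Player 1): max(-6, -2, -8, -10) = -2
G (Player 2): min(3, 7, 11, 13) = 3
H (Player 2): min(4, -11, 2, -7) = -11
F (Player 1): max(3, -11, 8, -15) = 8
J (Player 2): min(3, 10, 15) = 3
I (Player 1): max(3, 17, -10, 0) = 17
Root (Player 2): min(-2, 8, 17) = -2
Player 2 picks the child with the lowest value: B (value -2).

B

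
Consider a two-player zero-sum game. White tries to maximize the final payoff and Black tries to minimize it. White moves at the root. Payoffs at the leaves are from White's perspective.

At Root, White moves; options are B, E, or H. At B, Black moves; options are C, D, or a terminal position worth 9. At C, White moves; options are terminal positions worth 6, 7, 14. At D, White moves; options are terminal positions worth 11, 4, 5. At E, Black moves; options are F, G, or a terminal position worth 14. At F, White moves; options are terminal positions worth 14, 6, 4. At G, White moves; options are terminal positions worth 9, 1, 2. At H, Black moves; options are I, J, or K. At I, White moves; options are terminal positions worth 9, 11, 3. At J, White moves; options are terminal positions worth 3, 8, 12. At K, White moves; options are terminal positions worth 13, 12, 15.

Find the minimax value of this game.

11

C (White): max(6, 7, 14) = 14
D (White): max(11, 4, 5) = 11
B (Black): min(14, 11, 9) = 9
F (White): max(14, 6, 4) = 14
G (White): max(9, 1, 2) = 9
E (Black): min(14, 9, 14) = 9
I (White): max(9, 11, 3) = 11
J (White): max(3, 8, 12) = 12
K (White): max(13, 12, 15) = 15
H (Black): min(11, 12, 15) = 11
Root (White): max(9, 9, 11) = 11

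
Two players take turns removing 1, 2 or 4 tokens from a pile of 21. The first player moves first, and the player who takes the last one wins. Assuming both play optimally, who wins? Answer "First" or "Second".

Second

Mark each pile size as W (mover wins) or L (mover loses):
i:   0  1  2  3  4  5  6  7  8  9 10 11 12 13 14 15 16 17 18 19 20 21
     L  W  W  L  W  W  L  W  W  L  W  W  L  W  W  L  W  W  L  W  W  L
Position 21 is L, so the second player wins.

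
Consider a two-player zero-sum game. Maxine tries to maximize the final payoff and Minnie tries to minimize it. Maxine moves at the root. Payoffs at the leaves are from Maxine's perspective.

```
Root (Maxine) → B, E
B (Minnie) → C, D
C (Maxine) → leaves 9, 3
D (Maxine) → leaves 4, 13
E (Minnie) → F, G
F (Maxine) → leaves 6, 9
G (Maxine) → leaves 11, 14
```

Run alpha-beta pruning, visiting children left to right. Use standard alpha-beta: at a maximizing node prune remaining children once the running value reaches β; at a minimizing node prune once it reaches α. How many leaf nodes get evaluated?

C [α=-∞,β=+∞]: v=9
D [α=-∞,β=9]: v=13
B [α=-∞,β=+∞]: v=9
F [α=9,β=+∞]: v=9
E [α=9,β=+∞]: v=9 after child 1 ≤ α → α-cutoff, skip 1
Root [α=-∞,β=+∞]: v=9
Leaves evaluated: 6 of 8.

6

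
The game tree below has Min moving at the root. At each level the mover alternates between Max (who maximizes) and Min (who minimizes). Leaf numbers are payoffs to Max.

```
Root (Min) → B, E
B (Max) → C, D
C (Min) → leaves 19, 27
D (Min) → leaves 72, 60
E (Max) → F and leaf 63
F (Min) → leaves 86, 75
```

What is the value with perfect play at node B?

C: min(19, 27) = 19
D: min(72, 60) = 60
B: max(19, 60) = 60

60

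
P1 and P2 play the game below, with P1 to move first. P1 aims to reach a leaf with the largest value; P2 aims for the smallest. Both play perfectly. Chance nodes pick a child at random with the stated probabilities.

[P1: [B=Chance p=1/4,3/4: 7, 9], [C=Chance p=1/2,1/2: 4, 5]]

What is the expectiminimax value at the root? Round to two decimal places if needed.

B (Chance): 1/4·7 + 3/4·9 = 8.5
C (Chance): 1/2·4 + 1/2·5 = 4.5
Root (P1): max(8.5, 4.5) = 8.5

8.5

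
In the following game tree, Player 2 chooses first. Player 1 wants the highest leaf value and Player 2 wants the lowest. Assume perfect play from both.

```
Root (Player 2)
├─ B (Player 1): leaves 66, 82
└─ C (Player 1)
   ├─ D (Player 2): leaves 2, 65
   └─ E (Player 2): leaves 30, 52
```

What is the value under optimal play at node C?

30

D: min(2, 65) = 2
E: min(30, 52) = 30
C: max(2, 30) = 30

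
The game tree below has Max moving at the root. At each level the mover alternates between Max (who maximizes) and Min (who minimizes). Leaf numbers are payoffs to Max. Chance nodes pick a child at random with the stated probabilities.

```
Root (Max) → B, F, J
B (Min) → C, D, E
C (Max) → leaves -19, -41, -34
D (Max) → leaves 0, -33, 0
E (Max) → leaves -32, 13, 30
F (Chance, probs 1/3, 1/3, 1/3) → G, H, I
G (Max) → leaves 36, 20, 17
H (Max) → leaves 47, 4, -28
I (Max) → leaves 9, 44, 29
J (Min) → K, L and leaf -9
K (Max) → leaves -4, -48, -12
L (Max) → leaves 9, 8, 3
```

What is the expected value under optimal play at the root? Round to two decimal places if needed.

42.33

C (Max): max(-19, -41, -34) = -19
D (Max): max(0, -33, 0) = 0
E (Max): max(-32, 13, 30) = 30
B (Min): min(-19, 0, 30) = -19
G (Max): max(36, 20, 17) = 36
H (Max): max(47, 4, -28) = 47
I (Max): max(9, 44, 29) = 44
F (Chance): 1/3·36 + 1/3·47 + 1/3·44 = 42.33
K (Max): max(-4, -48, -12) = -4
L (Max): max(9, 8, 3) = 9
J (Min): min(-4, 9, -9) = -9
Root (Max): max(-19, 42.33, -9) = 42.33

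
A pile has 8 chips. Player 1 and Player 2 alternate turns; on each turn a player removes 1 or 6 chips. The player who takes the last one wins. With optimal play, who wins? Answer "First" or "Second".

First

Mark each pile size as W (mover wins) or L (mover loses):
i:   0  1  2  3  4  5  6  7  8
     L  W  L  W  L  W  W  L  W
Position 8 is W, so the first player wins.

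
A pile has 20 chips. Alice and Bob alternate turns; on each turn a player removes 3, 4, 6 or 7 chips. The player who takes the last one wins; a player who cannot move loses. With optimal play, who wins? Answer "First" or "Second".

Second

Compute winning (W) and losing (L) positions by backward induction:
i:   0  1  2  3  4  5  6  7  8  9 10 11 12 13 14 15 16 17 18 19 20
     L  L  L  W  W  W  W  W  W  W  L  L  L  W  W  W  W  W  W  W  L
Position 20 is L, so the second player wins.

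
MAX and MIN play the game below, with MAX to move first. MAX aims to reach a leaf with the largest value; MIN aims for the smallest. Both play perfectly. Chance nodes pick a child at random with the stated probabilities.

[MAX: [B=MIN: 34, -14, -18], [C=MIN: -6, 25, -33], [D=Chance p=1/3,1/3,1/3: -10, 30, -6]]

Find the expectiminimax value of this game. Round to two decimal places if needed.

B (MIN): min(34, -14, -18) = -18
C (MIN): min(-6, 25, -33) = -33
D (Chance): 1/3·-10 + 1/3·30 + 1/3·-6 = 4.67
Root (MAX): max(-18, -33, 4.67) = 4.67

4.67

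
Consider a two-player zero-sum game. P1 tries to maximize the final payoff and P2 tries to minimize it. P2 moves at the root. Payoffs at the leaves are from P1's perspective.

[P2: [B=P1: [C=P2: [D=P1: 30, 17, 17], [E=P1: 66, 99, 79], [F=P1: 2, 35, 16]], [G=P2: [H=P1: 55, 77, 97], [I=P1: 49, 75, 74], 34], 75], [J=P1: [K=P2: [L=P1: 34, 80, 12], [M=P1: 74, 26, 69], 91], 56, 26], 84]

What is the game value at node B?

75

D: max(30, 17, 17) = 30
E: max(66, 99, 79) = 99
F: max(2, 35, 16) = 35
C: min(30, 99, 35) = 30
H: max(55, 77, 97) = 97
I: max(49, 75, 74) = 75
G: min(97, 75, 34) = 34
B: max(30, 34, 75) = 75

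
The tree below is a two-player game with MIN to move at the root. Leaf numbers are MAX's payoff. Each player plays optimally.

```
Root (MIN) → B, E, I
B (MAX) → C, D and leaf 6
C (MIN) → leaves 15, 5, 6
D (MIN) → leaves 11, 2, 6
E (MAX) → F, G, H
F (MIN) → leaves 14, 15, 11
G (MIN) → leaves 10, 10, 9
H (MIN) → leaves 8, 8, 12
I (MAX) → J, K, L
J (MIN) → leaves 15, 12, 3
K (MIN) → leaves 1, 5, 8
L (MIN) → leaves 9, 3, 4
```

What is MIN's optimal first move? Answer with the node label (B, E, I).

C (MIN): min(15, 5, 6) = 5
D (MIN): min(11, 2, 6) = 2
B (MAX): max(5, 2, 6) = 6
F (MIN): min(14, 15, 11) = 11
G (MIN): min(10, 10, 9) = 9
H (MIN): min(8, 8, 12) = 8
E (MAX): max(11, 9, 8) = 11
J (MIN): min(15, 12, 3) = 3
K (MIN): min(1, 5, 8) = 1
L (MIN): min(9, 3, 4) = 3
I (MAX): max(3, 1, 3) = 3
Root (MIN): min(6, 11, 3) = 3
MIN picks the child with the lowest value: I (value 3).

I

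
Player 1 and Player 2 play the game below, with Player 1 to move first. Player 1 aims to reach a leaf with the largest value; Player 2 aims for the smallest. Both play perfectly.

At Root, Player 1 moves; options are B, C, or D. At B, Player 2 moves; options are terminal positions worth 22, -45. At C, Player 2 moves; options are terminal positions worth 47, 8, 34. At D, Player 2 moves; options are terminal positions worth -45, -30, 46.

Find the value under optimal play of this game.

B (Player 2): min(22, -45) = -45
C (Player 2): min(47, 8, 34) = 8
D (Player 2): min(-45, -30, 46) = -45
Root (Player 1): max(-45, 8, -45) = 8

8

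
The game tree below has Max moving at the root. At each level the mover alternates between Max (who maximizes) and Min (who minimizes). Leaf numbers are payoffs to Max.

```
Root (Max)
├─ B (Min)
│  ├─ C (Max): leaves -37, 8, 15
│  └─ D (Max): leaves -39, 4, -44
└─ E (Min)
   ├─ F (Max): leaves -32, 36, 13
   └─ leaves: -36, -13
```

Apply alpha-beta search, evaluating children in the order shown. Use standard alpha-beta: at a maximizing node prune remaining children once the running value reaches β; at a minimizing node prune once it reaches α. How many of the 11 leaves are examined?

10

C [α=-∞,β=+∞]: v=15
D [α=-∞,β=15]: v=4
B [α=-∞,β=+∞]: v=4
F [α=4,β=+∞]: v=36
E [α=4,β=+∞]: v=-36 after child 2 ≤ α → α-cutoff, skip 1
Root [α=-∞,β=+∞]: v=4
Leaves evaluated: 10 of 11.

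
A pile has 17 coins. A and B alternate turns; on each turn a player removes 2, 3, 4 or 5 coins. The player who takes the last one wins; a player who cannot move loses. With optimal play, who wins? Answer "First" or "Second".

First

Positions where the player to move wins (W) vs loses (L):
i:   0  1  2  3  4  5  6  7  8  9 10 11 12 13 14 15 16 17
     L  L  W  W  W  W  W  L  L  W  W  W  W  W  L  L  W  W
Position 17 is W, so the first player wins.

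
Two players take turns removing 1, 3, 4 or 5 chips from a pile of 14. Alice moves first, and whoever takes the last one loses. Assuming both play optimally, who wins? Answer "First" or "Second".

Mark each pile size as W (mover wins) or L (mover loses):
i:   0  1  2  3  4  5  6  7  8  9 10 11 12 13 14
     W  L  W  L  W  W  W  W  W  L  W  L  W  W  W
Position 14 is W, so the first player wins.

First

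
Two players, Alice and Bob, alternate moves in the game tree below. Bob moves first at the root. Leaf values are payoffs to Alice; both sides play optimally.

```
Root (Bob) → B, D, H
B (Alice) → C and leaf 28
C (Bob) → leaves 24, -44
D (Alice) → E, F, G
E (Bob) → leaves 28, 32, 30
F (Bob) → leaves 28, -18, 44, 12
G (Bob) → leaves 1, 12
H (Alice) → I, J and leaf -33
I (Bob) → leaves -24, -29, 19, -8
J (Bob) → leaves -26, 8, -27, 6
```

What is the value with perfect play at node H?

-27

I: min(-24, -29, 19, -8) = -29
J: min(-26, 8, -27, 6) = -27
H: max(-29, -27, -33) = -27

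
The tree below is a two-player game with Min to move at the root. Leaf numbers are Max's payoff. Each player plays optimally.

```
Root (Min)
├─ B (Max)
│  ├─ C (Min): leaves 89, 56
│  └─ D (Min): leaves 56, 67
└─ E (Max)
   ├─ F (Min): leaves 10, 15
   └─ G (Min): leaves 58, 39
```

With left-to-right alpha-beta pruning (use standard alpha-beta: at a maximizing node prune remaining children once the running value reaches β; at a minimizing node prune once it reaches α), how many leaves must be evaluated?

7

C [α=-∞,β=+∞]: v=56
D [α=56,β=+∞]: v=56 after child 1 ≤ α → α-cutoff, skip 1
B [α=-∞,β=+∞]: v=56
F [α=-∞,β=56]: v=10
G [α=10,β=56]: v=39
E [α=-∞,β=56]: v=39
Root [α=-∞,β=+∞]: v=39
Leaves evaluated: 7 of 8.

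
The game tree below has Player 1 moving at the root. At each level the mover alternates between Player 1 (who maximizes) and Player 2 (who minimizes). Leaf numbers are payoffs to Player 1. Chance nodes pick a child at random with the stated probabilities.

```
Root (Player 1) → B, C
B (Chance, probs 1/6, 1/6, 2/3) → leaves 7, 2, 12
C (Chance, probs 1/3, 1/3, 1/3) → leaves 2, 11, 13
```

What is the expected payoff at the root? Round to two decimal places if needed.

B (Chance): 1/6·7 + 1/6·2 + 2/3·12 = 9.5
C (Chance): 1/3·2 + 1/3·11 + 1/3·13 = 8.67
Root (Player 1): max(9.5, 8.67) = 9.5

9.5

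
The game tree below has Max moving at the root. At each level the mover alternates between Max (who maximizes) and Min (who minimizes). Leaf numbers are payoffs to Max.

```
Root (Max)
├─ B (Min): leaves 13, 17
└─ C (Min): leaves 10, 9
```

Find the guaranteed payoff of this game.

B (Min): min(13, 17) = 13
C (Min): min(10, 9) = 9
Root (Max): max(13, 9) = 13

13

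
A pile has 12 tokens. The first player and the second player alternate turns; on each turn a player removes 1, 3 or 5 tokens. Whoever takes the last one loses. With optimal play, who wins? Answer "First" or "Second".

First

Positions where the player to move wins (W) vs loses (L):
i:   0  1  2  3  4  5  6  7  8  9 10 11 12
     W  L  W  L  W  L  W  L  W  L  W  L  W
Position 12 is W, so the first player wins.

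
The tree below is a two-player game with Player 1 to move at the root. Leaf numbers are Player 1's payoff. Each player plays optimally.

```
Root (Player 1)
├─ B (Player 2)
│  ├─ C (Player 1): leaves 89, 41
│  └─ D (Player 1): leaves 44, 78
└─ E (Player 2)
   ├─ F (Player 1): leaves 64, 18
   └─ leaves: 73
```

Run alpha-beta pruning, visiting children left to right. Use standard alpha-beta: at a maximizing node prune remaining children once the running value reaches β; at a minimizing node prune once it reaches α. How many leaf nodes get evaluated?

6

C [α=-∞,β=+∞]: v=89
D [α=-∞,β=89]: v=78
B [α=-∞,β=+∞]: v=78
F [α=78,β=+∞]: v=64
E [α=78,β=+∞]: v=64 after child 1 ≤ α → α-cutoff, skip 1
Root [α=-∞,β=+∞]: v=78
Leaves evaluated: 6 of 7.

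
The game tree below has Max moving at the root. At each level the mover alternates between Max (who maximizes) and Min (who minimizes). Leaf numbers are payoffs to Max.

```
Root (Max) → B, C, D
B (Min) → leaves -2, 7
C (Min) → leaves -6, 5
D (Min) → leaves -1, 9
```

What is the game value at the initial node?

B (Min): min(-2, 7) = -2
C (Min): min(-6, 5) = -6
D (Min): min(-1, 9) = -1
Root (Max): max(-2, -6, -1) = -1

-1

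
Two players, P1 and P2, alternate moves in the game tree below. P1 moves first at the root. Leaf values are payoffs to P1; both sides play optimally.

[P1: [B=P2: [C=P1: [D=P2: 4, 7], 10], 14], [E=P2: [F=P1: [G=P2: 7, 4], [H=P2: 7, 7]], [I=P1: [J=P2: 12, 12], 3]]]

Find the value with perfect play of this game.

10

D (P2): min(4, 7) = 4
C (P1): max(4, 10) = 10
B (P2): min(10, 14) = 10
G (P2): min(7, 4) = 4
H (P2): min(7, 7) = 7
F (P1): max(4, 7) = 7
J (P2): min(12, 12) = 12
I (P1): max(12, 3) = 12
E (P2): min(7, 12) = 7
Root (P1): max(10, 7) = 10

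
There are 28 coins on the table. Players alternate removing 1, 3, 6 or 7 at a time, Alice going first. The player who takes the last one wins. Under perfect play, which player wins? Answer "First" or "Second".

Second

W/L table (W = player to move can force a win):
i:   0  1  2  3  4  5  6  7  8  9 10 11 12 13 14 15 16 17 18 19 20 21 22 23 24 25 26 27 28
     L  W  L  W  L  W  W  W  W  W  W  W  L  W  L  W  L  W  W  W  W  W  W  W  L  W  L  W  L
Position 28 is L, so the second player wins.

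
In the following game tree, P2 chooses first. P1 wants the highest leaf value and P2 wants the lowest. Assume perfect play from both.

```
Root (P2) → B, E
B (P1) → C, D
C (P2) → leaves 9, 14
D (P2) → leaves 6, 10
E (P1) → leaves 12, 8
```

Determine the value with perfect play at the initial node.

9

C (P2): min(9, 14) = 9
D (P2): min(6, 10) = 6
B (P1): max(9, 6) = 9
E (P1): max(12, 8) = 12
Root (P2): min(9, 12) = 9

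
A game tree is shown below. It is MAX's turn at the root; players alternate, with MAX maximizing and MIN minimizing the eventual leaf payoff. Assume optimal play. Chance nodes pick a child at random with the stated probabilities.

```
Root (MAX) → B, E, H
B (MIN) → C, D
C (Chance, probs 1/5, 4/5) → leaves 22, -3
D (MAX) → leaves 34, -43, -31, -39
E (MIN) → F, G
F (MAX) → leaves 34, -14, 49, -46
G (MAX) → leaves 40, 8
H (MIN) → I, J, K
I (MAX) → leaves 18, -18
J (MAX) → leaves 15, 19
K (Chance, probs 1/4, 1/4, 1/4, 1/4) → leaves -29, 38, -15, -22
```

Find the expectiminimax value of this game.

40

C (Chance): 1/5·22 + 4/5·-3 = 2
D (MAX): max(34, -43, -31, -39) = 34
B (MIN): min(2, 34) = 2
F (MAX): max(34, -14, 49, -46) = 49
G (MAX): max(40, 8) = 40
E (MIN): min(49, 40) = 40
I (MAX): max(18, -18) = 18
J (MAX): max(15, 19) = 19
K (Chance): 1/4·-29 + 1/4·38 + 1/4·-15 + 1/4·-22 = -7
H (MIN): min(18, 19, -7) = -7
Root (MAX): max(2, 40, -7) = 40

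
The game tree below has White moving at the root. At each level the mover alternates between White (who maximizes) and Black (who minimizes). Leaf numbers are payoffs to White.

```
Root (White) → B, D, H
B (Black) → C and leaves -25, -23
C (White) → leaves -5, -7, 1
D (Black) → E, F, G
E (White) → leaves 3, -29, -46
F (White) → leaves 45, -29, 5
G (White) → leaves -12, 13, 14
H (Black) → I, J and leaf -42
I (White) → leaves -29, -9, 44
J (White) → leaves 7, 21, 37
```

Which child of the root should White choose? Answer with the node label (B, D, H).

C (White): max(-5, -7, 1) = 1
B (Black): min(1, -25, -23) = -25
E (White): max(3, -29, -46) = 3
F (White): max(45, -29, 5) = 45
G (White): max(-12, 13, 14) = 14
D (Black): min(3, 45, 14) = 3
I (White): max(-29, -9, 44) = 44
J (White): max(7, 21, 37) = 37
H (Black): min(44, 37, -42) = -42
Root (White): max(-25, 3, -42) = 3
White picks the child with the highest value: D (value 3).

D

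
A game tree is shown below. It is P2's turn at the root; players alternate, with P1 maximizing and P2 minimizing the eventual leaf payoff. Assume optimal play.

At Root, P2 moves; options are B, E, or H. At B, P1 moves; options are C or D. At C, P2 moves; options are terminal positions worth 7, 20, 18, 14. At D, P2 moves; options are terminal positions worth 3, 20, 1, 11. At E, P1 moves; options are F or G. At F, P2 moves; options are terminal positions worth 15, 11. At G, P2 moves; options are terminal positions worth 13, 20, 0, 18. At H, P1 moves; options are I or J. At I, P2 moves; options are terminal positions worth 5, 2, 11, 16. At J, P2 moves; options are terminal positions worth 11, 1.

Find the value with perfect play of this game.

2

C (P2): min(7, 20, 18, 14) = 7
D (P2): min(3, 20, 1, 11) = 1
B (P1): max(7, 1) = 7
F (P2): min(15, 11) = 11
G (P2): min(13, 20, 0, 18) = 0
E (P1): max(11, 0) = 11
I (P2): min(5, 2, 11, 16) = 2
J (P2): min(11, 1) = 1
H (P1): max(2, 1) = 2
Root (P2): min(7, 11, 2) = 2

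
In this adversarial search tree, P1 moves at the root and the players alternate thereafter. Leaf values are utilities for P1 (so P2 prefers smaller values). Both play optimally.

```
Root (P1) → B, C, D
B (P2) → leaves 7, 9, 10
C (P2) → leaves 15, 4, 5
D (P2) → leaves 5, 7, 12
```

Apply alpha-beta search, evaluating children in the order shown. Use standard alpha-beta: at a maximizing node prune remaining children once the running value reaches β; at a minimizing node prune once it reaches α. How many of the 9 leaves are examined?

6

B [α=-∞,β=+∞]: v=7
C [α=7,β=+∞]: v=4 after child 2 ≤ α → α-cutoff, skip 1
D [α=7,β=+∞]: v=5 after child 1 ≤ α → α-cutoff, skip 2
Root [α=-∞,β=+∞]: v=7
Leaves evaluated: 6 of 9.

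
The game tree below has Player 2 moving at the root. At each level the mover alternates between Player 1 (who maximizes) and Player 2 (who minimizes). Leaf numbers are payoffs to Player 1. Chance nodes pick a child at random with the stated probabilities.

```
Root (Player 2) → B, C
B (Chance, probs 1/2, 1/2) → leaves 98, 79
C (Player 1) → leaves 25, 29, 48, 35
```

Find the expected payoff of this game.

B (Chance): 1/2·98 + 1/2·79 = 88.5
C (Player 1): max(25, 29, 48, 35) = 48
Root (Player 2): min(88.5, 48) = 48

48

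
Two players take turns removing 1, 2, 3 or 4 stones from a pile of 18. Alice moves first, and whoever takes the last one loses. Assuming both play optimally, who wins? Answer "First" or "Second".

First

i:   0  1  2  3  4  5  6  7  8  9 10 11 12 13 14 15 16 17 18
     W  L  W  W  W  W  L  W  W  W  W  L  W  W  W  W  L  W  W
Position 18 is W, so the first player wins.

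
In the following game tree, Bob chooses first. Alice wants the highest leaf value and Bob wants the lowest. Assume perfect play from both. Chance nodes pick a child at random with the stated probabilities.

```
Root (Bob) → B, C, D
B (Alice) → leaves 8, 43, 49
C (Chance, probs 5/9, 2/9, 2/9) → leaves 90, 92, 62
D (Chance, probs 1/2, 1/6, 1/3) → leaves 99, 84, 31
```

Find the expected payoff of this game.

B (Alice): max(8, 43, 49) = 49
C (Chance): 5/9·90 + 2/9·92 + 2/9·62 = 84.22
D (Chance): 1/2·99 + 1/6·84 + 1/3·31 = 73.83
Root (Bob): min(49, 84.22, 73.83) = 49

49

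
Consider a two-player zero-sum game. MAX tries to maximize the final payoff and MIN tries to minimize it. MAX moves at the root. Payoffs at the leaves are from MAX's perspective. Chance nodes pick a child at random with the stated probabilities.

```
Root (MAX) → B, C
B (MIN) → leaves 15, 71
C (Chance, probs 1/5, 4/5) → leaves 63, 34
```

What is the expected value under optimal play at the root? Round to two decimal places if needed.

39.8

B (MIN): min(15, 71) = 15
C (Chance): 1/5·63 + 4/5·34 = 39.8
Root (MAX): max(15, 39.8) = 39.8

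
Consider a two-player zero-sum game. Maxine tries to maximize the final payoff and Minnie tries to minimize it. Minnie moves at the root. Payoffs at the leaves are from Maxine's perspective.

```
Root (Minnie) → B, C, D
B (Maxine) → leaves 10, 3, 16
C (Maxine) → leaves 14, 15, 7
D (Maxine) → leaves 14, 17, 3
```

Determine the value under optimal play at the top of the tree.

15

B (Maxine): max(10, 3, 16) = 16
C (Maxine): max(14, 15, 7) = 15
D (Maxine): max(14, 17, 3) = 17
Root (Minnie): min(16, 15, 17) = 15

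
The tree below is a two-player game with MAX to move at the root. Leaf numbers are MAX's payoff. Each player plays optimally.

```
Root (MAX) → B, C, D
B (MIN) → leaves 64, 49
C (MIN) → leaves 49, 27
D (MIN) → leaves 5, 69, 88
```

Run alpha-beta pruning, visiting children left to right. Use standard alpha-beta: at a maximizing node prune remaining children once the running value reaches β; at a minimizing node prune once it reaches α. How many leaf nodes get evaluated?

B [α=-∞,β=+∞]: v=49
C [α=49,β=+∞]: v=49 after child 1 ≤ α → α-cutoff, skip 1
D [α=49,β=+∞]: v=5 after child 1 ≤ α → α-cutoff, skip 2
Root [α=-∞,β=+∞]: v=49
Leaves evaluated: 4 of 7.

4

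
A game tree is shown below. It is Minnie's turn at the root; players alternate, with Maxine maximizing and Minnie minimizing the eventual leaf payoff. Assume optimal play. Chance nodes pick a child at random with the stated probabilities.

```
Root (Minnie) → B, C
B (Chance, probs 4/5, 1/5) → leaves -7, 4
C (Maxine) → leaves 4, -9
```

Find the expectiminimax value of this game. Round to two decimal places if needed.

B (Chance): 4/5·-7 + 1/5·4 = -4.8
C (Maxine): max(4, -9) = 4
Root (Minnie): min(-4.8, 4) = -4.8

-4.8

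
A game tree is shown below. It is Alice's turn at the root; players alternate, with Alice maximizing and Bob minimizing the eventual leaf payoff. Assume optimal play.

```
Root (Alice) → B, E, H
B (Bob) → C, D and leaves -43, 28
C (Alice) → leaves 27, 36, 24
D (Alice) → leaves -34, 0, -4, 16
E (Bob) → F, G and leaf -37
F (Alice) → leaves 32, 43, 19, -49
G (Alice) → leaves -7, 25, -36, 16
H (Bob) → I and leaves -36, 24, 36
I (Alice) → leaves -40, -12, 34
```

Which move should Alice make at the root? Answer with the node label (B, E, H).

H

C (Alice): max(27, 36, 24) = 36
D (Alice): max(-34, 0, -4, 16) = 16
B (Bob): min(36, 16, -43, 28) = -43
F (Alice): max(32, 43, 19, -49) = 43
G (Alice): max(-7, 25, -36, 16) = 25
E (Bob): min(43, 25, -37) = -37
I (Alice): max(-40, -12, 34) = 34
H (Bob): min(34, -36, 24, 36) = -36
Root (Alice): max(-43, -37, -36) = -36
Alice picks the child with the highest value: H (value -36).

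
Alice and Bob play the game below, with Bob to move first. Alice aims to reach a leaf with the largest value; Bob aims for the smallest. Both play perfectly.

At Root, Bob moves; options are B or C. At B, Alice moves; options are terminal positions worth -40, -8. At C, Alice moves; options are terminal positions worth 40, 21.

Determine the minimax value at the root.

-8

B (Alice): max(-40, -8) = -8
C (Alice): max(40, 21) = 40
Root (Bob): min(-8, 40) = -8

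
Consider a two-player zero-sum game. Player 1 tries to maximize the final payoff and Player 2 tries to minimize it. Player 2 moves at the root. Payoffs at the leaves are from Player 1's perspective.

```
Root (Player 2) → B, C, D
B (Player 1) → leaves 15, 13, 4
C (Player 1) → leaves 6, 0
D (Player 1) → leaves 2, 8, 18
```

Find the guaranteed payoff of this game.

B (Player 1): max(15, 13, 4) = 15
C (Player 1): max(6, 0) = 6
D (Player 1): max(2, 8, 18) = 18
Root (Player 2): min(15, 6, 18) = 6

6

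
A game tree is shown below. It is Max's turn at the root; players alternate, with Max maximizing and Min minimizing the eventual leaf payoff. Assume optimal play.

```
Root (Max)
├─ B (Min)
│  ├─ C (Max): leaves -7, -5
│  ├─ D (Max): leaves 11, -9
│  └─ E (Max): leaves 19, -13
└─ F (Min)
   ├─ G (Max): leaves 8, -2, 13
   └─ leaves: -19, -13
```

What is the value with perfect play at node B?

C: max(-7, -5) = -5
D: max(11, -9) = 11
E: max(19, -13) = 19
B: min(-5, 11, 19) = -5

-5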